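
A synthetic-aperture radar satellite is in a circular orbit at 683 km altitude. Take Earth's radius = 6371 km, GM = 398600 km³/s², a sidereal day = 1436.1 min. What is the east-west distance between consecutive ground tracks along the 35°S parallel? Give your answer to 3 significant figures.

2240 km

Semi-major axis a = 6371 + 683 = 7054 km. Period T = 2π√(a³/μ) = 2π√(7054³/398600) = 5896.1 s = 98.27 min.
Node shift per orbit = (5896.1/86166) × 360° = 24.63°.
Equatorial spacing = 24.63 × 111.2 km/° = 2739 km.
At 35° latitude, spacing = 2739 × cos(35°) = 2244 km.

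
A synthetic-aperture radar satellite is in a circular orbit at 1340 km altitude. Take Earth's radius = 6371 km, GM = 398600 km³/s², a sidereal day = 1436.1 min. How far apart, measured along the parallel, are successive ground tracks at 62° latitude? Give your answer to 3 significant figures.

Semi-major axis a = 6371 + 1340 = 7711 km. Period T = 2π√(a³/μ) = 2π√(7711³/398600) = 6738.7 s = 112.31 min.
Node shift per orbit = (6738.7/86166) × 360° = 28.15°.
Equatorial spacing = 28.15 × 111.2 km/° = 3131 km.
At 62° latitude, spacing = 3131 × cos(62°) = 1470 km.

1470 km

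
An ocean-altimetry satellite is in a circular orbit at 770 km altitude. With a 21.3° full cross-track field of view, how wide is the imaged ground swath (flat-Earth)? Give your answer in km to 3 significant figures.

290 km

Half-angle = 21.3°/2 = 10.65°.
Swath width ≈ 2h·tan(θ/2) = 2 × 770 × tan(10.65°) = 289.6 km.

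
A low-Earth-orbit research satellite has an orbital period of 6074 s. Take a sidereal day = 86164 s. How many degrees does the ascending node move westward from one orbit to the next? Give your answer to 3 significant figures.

During one orbit Earth rotates (6074.0 / 86164) × 360° = 25.38°.

25.4°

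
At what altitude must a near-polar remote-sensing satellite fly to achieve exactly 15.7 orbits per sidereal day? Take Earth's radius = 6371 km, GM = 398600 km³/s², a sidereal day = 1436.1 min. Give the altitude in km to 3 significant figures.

354 km

Required period T = 86166 / 15.7 = 5488.3 s.
From T = 2π√(a³/μ): a = (μ T²/4π²)^(1/3) = (398600 × 5488.3² / 4π²)^(1/3) = 6725 km.
Altitude h = a − R = 6725 − 6371 = 354 km.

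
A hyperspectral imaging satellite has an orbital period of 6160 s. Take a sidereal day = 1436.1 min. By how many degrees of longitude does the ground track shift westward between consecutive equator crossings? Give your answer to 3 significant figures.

During one orbit Earth rotates (6160.0 / 86166) × 360° = 25.74°.

25.7°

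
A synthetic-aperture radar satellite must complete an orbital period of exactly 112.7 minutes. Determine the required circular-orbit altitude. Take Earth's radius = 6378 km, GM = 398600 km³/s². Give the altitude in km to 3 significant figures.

1350 km

T = 112.7 min = 6762.0 s.
From T = 2π√(a³/μ): a = (μ T²/4π²)^(1/3) = (398600 × 6762.0² / 4π²)^(1/3) = 7729 km.
Altitude h = a − R = 7729 − 6378 = 1351 km.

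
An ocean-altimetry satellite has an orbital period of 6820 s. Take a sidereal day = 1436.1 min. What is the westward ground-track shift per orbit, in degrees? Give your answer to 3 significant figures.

28.5°

During one orbit Earth rotates (6820.0 / 86166) × 360° = 28.49°.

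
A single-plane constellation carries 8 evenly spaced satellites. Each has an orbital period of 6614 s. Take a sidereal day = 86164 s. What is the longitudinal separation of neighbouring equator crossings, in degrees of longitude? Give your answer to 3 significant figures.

Single-satellite node shift = (6614.0/86164) × 360° = 27.63°.
With 8 satellites evenly phased, successive equator crossings are 27.63/8 = 3.454° apart.

3.45°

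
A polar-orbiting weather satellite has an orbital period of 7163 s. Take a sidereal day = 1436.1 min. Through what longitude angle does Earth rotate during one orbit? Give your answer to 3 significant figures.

During one orbit Earth rotates (7163.0 / 86166) × 360° = 29.93°.

29.9°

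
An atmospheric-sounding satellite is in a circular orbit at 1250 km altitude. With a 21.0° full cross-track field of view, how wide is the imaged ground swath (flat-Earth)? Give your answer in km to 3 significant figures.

Half-angle = 21.0°/2 = 10.5°.
Swath width ≈ 2h·tan(θ/2) = 2 × 1250 × tan(10.5°) = 463.3 km.

463 km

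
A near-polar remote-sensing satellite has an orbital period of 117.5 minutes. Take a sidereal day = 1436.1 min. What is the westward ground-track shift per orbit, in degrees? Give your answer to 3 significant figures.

29.5°

T = 117.5 min = 7050.0 s.
During one orbit Earth rotates (7050.0 / 86166) × 360° = 29.45°.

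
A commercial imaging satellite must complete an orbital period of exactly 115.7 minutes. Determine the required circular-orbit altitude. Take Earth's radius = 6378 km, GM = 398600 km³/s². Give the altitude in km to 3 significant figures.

T = 115.7 min = 6942.0 s.
From T = 2π√(a³/μ): a = (μ T²/4π²)^(1/3) = (398600 × 6942.0² / 4π²)^(1/3) = 7865 km.
Altitude h = a − R = 7865 − 6378 = 1487 km.

1490 km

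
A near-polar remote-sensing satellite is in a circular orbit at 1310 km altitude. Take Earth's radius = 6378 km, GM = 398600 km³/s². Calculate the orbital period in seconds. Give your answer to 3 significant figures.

6710 seconds

Semi-major axis a = 6378 + 1310 = 7688 km. Period T = 2π√(a³/μ) = 2π√(7688³/398600) = 6708.6 s = 111.81 min.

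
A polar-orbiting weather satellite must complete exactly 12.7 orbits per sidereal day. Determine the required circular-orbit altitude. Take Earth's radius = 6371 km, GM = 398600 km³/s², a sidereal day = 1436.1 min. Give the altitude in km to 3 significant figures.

Required period T = 86166 / 12.7 = 6784.7 s.
From T = 2π√(a³/μ): a = (μ T²/4π²)^(1/3) = (398600 × 6784.7² / 4π²)^(1/3) = 7746 km.
Altitude h = a − R = 7746 − 6371 = 1375 km.

1380 km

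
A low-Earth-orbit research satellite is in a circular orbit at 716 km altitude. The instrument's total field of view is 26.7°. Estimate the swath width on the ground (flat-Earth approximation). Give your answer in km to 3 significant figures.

340 km

Half-angle = 26.7°/2 = 13.35°.
Swath width ≈ 2h·tan(θ/2) = 2 × 716 × tan(13.35°) = 339.8 km.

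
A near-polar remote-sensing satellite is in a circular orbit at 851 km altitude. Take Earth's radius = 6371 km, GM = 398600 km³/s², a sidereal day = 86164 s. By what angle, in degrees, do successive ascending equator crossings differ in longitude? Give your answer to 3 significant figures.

25.5°

Semi-major axis a = 6371 + 851 = 7222 km. Period T = 2π√(a³/μ) = 2π√(7222³/398600) = 6108.0 s = 101.80 min.
During one orbit Earth rotates (6108.0 / 86164) × 360° = 25.52°.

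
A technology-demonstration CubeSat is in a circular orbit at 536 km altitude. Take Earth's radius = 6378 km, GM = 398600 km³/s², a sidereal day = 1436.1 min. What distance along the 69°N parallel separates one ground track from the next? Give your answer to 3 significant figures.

954 km

Semi-major axis a = 6378 + 536 = 6914 km. Period T = 2π√(a³/μ) = 2π√(6914³/398600) = 5721.4 s = 95.36 min.
Node shift per orbit = (5721.4/86166) × 360° = 23.90°.
Equatorial spacing = 23.90 × 111.3 km/° = 2661 km.
At 69° latitude, spacing = 2661 × cos(69°) = 954 km.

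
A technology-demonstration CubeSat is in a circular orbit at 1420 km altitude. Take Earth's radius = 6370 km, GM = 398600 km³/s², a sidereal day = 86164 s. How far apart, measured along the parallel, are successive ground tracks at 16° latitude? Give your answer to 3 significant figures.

3060 km

Semi-major axis a = 6370 + 1420 = 7790 km. Period T = 2π√(a³/μ) = 2π√(7790³/398600) = 6842.5 s = 114.04 min.
Node shift per orbit = (6842.5/86164) × 360° = 28.59°.
Equatorial spacing = 28.59 × 111.2 km/° = 3178 km.
At 16° latitude, spacing = 3178 × cos(16°) = 3055 km.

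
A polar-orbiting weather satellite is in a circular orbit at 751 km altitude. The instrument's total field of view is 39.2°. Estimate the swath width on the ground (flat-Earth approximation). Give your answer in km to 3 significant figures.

535 km

Half-angle = 39.2°/2 = 19.6°.
Swath width ≈ 2h·tan(θ/2) = 2 × 751 × tan(19.6°) = 534.8 km.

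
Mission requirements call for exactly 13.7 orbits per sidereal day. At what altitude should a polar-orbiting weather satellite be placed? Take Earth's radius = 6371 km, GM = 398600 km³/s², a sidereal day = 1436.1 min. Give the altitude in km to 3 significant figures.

993 km

Required period T = 86166 / 13.7 = 6289.5 s.
From T = 2π√(a³/μ): a = (μ T²/4π²)^(1/3) = (398600 × 6289.5² / 4π²)^(1/3) = 7364 km.
Altitude h = a − R = 7364 − 6371 = 993 km.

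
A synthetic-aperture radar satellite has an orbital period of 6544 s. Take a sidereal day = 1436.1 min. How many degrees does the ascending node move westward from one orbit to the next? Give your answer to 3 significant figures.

During one orbit Earth rotates (6544.0 / 86166) × 360° = 27.34°.

27.3°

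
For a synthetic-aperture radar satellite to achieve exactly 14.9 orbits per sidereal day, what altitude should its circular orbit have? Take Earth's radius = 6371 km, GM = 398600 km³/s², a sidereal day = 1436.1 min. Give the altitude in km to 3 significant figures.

592 km

Required period T = 86166 / 14.9 = 5783.0 s.
From T = 2π√(a³/μ): a = (μ T²/4π²)^(1/3) = (398600 × 5783.0² / 4π²)^(1/3) = 6963 km.
Altitude h = a − R = 6963 − 6371 = 592 km.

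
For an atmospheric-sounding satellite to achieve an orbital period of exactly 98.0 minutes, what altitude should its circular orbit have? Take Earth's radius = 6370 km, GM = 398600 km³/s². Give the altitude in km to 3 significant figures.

671 km

T = 98.0 min = 5880.0 s.
From T = 2π√(a³/μ): a = (μ T²/4π²)^(1/3) = (398600 × 5880.0² / 4π²)^(1/3) = 7041 km.
Altitude h = a − R = 7041 − 6370 = 671 km.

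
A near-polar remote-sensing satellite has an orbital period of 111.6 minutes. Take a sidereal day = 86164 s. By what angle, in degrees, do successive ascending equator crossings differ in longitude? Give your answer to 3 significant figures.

T = 111.6 min = 6696.0 s.
During one orbit Earth rotates (6696.0 / 86164) × 360° = 27.98°.

28.0°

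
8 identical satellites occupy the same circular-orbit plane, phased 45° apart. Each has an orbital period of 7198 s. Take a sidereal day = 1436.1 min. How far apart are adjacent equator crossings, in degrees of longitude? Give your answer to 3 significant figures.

Single-satellite node shift = (7198.0/86166) × 360° = 30.07°.
With 8 satellites evenly phased, successive equator crossings are 30.07/8 = 3.759° apart.

3.76°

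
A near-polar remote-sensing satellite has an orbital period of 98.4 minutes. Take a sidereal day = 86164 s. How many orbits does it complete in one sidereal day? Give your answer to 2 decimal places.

T = 98.4 min = 5904.0 s.
Orbits per sidereal day = 86164 / 5904.0 = 14.594.

14.59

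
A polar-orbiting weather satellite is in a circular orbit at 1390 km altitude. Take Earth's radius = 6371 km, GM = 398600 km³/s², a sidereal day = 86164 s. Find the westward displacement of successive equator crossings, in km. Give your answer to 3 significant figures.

Semi-major axis a = 6371 + 1390 = 7761 km. Period T = 2π√(a³/μ) = 2π√(7761³/398600) = 6804.4 s = 113.41 min.
During one orbit Earth rotates (6804.4 / 86164) × 360° = 28.43°.
At the equator that is 28.43° × (2π·6371/360) km/° = 28.43 × 111.2 = 3161 km.

3160 km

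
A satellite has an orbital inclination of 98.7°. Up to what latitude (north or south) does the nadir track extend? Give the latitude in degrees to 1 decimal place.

Retrograde orbit: the ground track reaches ±(180° − i) = ±(180 − 98.7) = ±81.3°.

81.3°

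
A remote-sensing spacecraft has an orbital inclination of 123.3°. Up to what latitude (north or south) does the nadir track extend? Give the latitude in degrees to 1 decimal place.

56.7°

Retrograde orbit: the ground track reaches ±(180° − i) = ±(180 − 123.3) = ±56.7°.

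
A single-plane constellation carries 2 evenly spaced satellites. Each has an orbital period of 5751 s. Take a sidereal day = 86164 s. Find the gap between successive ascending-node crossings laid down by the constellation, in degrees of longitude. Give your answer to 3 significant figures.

Single-satellite node shift = (5751.0/86164) × 360° = 24.03°.
With 2 satellites evenly phased, successive equator crossings are 24.03/2 = 12.014° apart.

12.0°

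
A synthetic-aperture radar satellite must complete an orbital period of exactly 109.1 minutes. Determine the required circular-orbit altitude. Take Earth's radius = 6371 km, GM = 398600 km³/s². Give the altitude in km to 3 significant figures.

1190 km

T = 109.1 min = 6546.0 s.
From T = 2π√(a³/μ): a = (μ T²/4π²)^(1/3) = (398600 × 6546.0² / 4π²)^(1/3) = 7563 km.
Altitude h = a − R = 7563 − 6371 = 1192 km.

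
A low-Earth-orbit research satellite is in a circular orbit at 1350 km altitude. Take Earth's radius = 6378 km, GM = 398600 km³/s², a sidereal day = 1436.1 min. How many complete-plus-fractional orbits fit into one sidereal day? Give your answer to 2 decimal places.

12.74

Semi-major axis a = 6378 + 1350 = 7728 km. Period T = 2π√(a³/μ) = 2π√(7728³/398600) = 6761.0 s = 112.68 min.
Orbits per sidereal day = 86166 / 6761.0 = 12.745.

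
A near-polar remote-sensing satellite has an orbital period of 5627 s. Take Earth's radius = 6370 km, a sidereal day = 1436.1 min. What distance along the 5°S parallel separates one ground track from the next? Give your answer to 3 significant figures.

2600 km

Node shift per orbit = (5627.0/86166) × 360° = 23.51°.
Equatorial spacing = 23.51 × 111.2 km/° = 2614 km.
At 5° latitude, spacing = 2614 × cos(5°) = 2604 km.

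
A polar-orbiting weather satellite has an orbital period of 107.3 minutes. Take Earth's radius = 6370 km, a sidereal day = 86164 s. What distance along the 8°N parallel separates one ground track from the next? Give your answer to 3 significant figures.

2960 km

T = 107.3 min = 6438.0 s.
Node shift per orbit = (6438.0/86164) × 360° = 26.90°.
Equatorial spacing = 26.90 × 111.2 km/° = 2991 km.
At 8° latitude, spacing = 2991 × cos(8°) = 2961 km.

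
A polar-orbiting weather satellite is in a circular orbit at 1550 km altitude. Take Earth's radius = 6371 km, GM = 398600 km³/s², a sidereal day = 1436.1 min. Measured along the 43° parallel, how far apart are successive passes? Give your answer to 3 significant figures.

2380 km

Semi-major axis a = 6371 + 1550 = 7921 km. Period T = 2π√(a³/μ) = 2π√(7921³/398600) = 7015.9 s = 116.93 min.
Node shift per orbit = (7015.9/86166) × 360° = 29.31°.
Equatorial spacing = 29.31 × 111.2 km/° = 3259 km.
At 43° latitude, spacing = 3259 × cos(43°) = 2384 km.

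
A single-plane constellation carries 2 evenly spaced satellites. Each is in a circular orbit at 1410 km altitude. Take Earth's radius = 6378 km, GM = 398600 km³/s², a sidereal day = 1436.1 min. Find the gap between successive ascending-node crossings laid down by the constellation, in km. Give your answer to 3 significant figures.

Semi-major axis a = 6378 + 1410 = 7788 km. Period T = 2π√(a³/μ) = 2π√(7788³/398600) = 6839.9 s = 114.00 min.
Single-satellite node shift = (6839.9/86166) × 360° = 28.58°.
With 2 satellites evenly phased, successive equator crossings are 28.58/2 = 14.289° apart.
That is 14.289 × 111.3 = 1591 km at the equator.

1590 km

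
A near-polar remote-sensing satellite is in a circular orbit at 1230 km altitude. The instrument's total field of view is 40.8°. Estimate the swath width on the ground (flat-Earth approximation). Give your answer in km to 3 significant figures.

Half-angle = 40.8°/2 = 20.4°.
Swath width ≈ 2h·tan(θ/2) = 2 × 1230 × tan(20.4°) = 914.9 km.

915 km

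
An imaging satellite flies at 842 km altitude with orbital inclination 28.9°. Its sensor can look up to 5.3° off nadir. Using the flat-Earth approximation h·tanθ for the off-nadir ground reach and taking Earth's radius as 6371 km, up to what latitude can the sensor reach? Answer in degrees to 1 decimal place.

For a prograde orbit the ground track reaches latitude ±i = ±28.9°.
Sensor half-swath on the ground ≈ 842·tan(5.3°) = 78 km = 0.70° of latitude.
Maximum observable latitude ≈ 28.9 + 0.70 = 29.6°.

29.6°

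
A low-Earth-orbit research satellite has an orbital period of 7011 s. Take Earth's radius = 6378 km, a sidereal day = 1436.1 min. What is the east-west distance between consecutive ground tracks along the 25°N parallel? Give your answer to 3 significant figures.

2960 km

Node shift per orbit = (7011.0/86166) × 360° = 29.29°.
Equatorial spacing = 29.29 × 111.3 km/° = 3261 km.
At 25° latitude, spacing = 3261 × cos(25°) = 2955 km.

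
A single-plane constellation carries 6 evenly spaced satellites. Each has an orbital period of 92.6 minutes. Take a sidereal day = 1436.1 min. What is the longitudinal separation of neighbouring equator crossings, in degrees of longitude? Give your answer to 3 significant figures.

T = 92.6 min = 5556.0 s.
Single-satellite node shift = (5556.0/86166) × 360° = 23.21°.
With 6 satellites evenly phased, successive equator crossings are 23.21/6 = 3.869° apart.

3.87°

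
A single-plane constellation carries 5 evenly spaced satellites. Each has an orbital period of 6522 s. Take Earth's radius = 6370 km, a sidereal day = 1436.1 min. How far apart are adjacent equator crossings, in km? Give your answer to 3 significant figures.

606 km

Single-satellite node shift = (6522.0/86166) × 360° = 27.25°.
With 5 satellites evenly phased, successive equator crossings are 27.25/5 = 5.450° apart.
That is 5.450 × 111.2 = 606 km at the equator.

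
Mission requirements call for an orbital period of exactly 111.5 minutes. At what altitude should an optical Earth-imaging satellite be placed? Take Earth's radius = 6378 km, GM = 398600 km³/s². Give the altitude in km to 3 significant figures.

1300 km

T = 111.5 min = 6690.0 s.
From T = 2π√(a³/μ): a = (μ T²/4π²)^(1/3) = (398600 × 6690.0² / 4π²)^(1/3) = 7674 km.
Altitude h = a − R = 7674 − 6378 = 1296 km.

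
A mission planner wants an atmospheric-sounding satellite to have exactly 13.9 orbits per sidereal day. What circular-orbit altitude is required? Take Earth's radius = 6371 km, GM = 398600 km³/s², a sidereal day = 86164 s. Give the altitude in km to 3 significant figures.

Required period T = 86164 / 13.9 = 6198.8 s.
From T = 2π√(a³/μ): a = (μ T²/4π²)^(1/3) = (398600 × 6198.8² / 4π²)^(1/3) = 7293 km.
Altitude h = a − R = 7293 − 6371 = 922 km.

922 km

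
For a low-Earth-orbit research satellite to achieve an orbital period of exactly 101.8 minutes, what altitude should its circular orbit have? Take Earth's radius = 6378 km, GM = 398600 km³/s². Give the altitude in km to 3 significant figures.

844 km

T = 101.8 min = 6108.0 s.
From T = 2π√(a³/μ): a = (μ T²/4π²)^(1/3) = (398600 × 6108.0² / 4π²)^(1/3) = 7222 km.
Altitude h = a − R = 7222 − 6378 = 844 km.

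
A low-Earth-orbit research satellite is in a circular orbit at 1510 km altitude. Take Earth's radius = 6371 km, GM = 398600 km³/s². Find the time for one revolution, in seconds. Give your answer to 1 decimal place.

6962.8 seconds

Semi-major axis a = 6371 + 1510 = 7881 km. Period T = 2π√(a³/μ) = 2π√(7881³/398600) = 6962.8 s = 116.05 min.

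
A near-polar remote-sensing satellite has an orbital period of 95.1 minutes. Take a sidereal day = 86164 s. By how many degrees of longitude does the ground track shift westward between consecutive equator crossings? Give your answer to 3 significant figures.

23.8°

T = 95.1 min = 5706.0 s.
During one orbit Earth rotates (5706.0 / 86164) × 360° = 23.84°.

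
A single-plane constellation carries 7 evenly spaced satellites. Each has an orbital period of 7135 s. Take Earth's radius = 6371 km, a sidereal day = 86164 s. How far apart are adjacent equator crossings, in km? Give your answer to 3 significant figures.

Single-satellite node shift = (7135.0/86164) × 360° = 29.81°.
With 7 satellites evenly phased, successive equator crossings are 29.81/7 = 4.259° apart.
That is 4.259 × 111.2 = 474 km at the equator.

474 km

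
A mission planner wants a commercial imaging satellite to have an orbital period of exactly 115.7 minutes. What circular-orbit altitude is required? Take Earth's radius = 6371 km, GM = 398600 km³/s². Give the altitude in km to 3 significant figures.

T = 115.7 min = 6942.0 s.
From T = 2π√(a³/μ): a = (μ T²/4π²)^(1/3) = (398600 × 6942.0² / 4π²)^(1/3) = 7865 km.
Altitude h = a − R = 7865 − 6371 = 1494 km.

1490 km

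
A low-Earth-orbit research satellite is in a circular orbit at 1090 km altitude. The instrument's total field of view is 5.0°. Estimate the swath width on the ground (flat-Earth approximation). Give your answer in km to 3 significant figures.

Half-angle = 5.0°/2 = 2.5°.
Swath width ≈ 2h·tan(θ/2) = 2 × 1090 × tan(2.5°) = 95.2 km.

95.2 km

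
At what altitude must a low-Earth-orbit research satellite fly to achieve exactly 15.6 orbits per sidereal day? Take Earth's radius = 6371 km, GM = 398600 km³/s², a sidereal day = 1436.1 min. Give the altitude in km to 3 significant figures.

Required period T = 86166 / 15.6 = 5523.5 s.
From T = 2π√(a³/μ): a = (μ T²/4π²)^(1/3) = (398600 × 5523.5² / 4π²)^(1/3) = 6754 km.
Altitude h = a − R = 6754 − 6371 = 383 km.

383 km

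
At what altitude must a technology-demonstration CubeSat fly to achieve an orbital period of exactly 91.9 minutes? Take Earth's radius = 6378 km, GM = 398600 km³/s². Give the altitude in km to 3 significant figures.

368 km

T = 91.9 min = 5514.0 s.
From T = 2π√(a³/μ): a = (μ T²/4π²)^(1/3) = (398600 × 5514.0² / 4π²)^(1/3) = 6746 km.
Altitude h = a − R = 6746 − 6378 = 368 km.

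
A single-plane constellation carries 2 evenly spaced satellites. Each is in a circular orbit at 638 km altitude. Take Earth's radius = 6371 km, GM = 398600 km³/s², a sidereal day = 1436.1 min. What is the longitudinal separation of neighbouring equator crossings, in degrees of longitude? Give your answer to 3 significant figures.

12.2°

Semi-major axis a = 6371 + 638 = 7009 km. Period T = 2π√(a³/μ) = 2π√(7009³/398600) = 5839.8 s = 97.33 min.
Single-satellite node shift = (5839.8/86166) × 360° = 24.40°.
With 2 satellites evenly phased, successive equator crossings are 24.40/2 = 12.199° apart.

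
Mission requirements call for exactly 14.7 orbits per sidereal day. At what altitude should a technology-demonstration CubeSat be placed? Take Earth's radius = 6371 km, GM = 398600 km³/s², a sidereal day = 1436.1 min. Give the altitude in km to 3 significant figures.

Required period T = 86166 / 14.7 = 5861.6 s.
From T = 2π√(a³/μ): a = (μ T²/4π²)^(1/3) = (398600 × 5861.6² / 4π²)^(1/3) = 7026 km.
Altitude h = a − R = 7026 − 6371 = 655 km.

655 km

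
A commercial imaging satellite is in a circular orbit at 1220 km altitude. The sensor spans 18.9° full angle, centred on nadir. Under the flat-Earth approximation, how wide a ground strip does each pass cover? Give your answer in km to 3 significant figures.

406 km

Half-angle = 18.9°/2 = 9.45°.
Swath width ≈ 2h·tan(θ/2) = 2 × 1220 × tan(9.45°) = 406.1 km.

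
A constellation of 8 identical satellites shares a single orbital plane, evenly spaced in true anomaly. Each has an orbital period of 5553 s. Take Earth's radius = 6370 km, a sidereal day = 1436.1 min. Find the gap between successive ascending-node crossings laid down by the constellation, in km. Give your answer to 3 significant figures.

Single-satellite node shift = (5553.0/86166) × 360° = 23.20°.
With 8 satellites evenly phased, successive equator crossings are 23.20/8 = 2.900° apart.
That is 2.900 × 111.2 = 322 km at the equator.

322 km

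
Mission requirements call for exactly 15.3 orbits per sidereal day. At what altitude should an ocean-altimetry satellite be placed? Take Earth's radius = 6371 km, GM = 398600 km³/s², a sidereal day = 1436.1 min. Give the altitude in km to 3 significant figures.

471 km

Required period T = 86166 / 15.3 = 5631.8 s.
From T = 2π√(a³/μ): a = (μ T²/4π²)^(1/3) = (398600 × 5631.8² / 4π²)^(1/3) = 6842 km.
Altitude h = a − R = 6842 − 6371 = 471 km.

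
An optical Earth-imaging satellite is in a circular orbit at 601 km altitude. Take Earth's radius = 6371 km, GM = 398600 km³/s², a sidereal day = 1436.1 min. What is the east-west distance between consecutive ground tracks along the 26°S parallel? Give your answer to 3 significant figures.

Semi-major axis a = 6371 + 601 = 6972 km. Period T = 2π√(a³/μ) = 2π√(6972³/398600) = 5793.6 s = 96.56 min.
Node shift per orbit = (5793.6/86166) × 360° = 24.21°.
Equatorial spacing = 24.21 × 111.2 km/° = 2692 km.
At 26° latitude, spacing = 2692 × cos(26°) = 2419 km.

2420 km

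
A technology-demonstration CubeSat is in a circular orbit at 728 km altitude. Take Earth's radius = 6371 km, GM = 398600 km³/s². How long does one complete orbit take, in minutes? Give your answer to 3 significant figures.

99.2 min

Semi-major axis a = 6371 + 728 = 7099 km. Period T = 2π√(a³/μ) = 2π√(7099³/398600) = 5952.6 s = 99.21 min.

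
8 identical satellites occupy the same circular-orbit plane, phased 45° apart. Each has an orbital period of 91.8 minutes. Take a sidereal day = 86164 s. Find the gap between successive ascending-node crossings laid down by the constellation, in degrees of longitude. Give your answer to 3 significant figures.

T = 91.8 min = 5508.0 s.
Single-satellite node shift = (5508.0/86164) × 360° = 23.01°.
With 8 satellites evenly phased, successive equator crossings are 23.01/8 = 2.877° apart.

2.88°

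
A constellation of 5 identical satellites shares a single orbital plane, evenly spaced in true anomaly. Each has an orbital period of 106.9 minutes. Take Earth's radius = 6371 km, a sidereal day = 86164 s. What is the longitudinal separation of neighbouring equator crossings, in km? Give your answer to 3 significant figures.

596 km

T = 106.9 min = 6414.0 s.
Single-satellite node shift = (6414.0/86164) × 360° = 26.80°.
With 5 satellites evenly phased, successive equator crossings are 26.80/5 = 5.360° apart.
That is 5.360 × 111.2 = 596 km at the equator.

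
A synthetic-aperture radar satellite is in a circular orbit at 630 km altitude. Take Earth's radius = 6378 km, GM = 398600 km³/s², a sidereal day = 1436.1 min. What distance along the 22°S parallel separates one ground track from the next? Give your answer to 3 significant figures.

Semi-major axis a = 6378 + 630 = 7008 km. Period T = 2π√(a³/μ) = 2π√(7008³/398600) = 5838.5 s = 97.31 min.
Node shift per orbit = (5838.5/86166) × 360° = 24.39°.
Equatorial spacing = 24.39 × 111.3 km/° = 2715 km.
At 22° latitude, spacing = 2715 × cos(22°) = 2518 km.

2520 km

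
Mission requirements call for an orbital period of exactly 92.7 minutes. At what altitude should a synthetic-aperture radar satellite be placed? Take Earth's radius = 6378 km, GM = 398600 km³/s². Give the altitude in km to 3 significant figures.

407 km

T = 92.7 min = 5562.0 s.
From T = 2π√(a³/μ): a = (μ T²/4π²)^(1/3) = (398600 × 5562.0² / 4π²)^(1/3) = 6785 km.
Altitude h = a − R = 6785 − 6378 = 407 km.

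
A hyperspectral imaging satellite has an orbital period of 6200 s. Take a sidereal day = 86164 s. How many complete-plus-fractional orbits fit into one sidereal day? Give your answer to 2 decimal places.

Orbits per sidereal day = 86164 / 6200.0 = 13.897.

13.90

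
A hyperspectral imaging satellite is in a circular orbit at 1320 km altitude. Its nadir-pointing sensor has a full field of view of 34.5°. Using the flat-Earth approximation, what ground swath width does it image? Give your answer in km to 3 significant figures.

Half-angle = 34.5°/2 = 17.25°.
Swath width ≈ 2h·tan(θ/2) = 2 × 1320 × tan(17.25°) = 819.7 km.

820 km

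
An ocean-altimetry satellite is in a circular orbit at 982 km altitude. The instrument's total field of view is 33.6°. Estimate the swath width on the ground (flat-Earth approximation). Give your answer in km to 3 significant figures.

593 km

Half-angle = 33.6°/2 = 16.8°.
Swath width ≈ 2h·tan(θ/2) = 2 × 982 × tan(16.8°) = 593.0 km.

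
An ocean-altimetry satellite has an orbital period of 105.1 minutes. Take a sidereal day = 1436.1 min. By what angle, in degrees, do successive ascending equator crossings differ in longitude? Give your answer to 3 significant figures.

T = 105.1 min = 6306.0 s.
During one orbit Earth rotates (6306.0 / 86166) × 360° = 26.35°.

26.3°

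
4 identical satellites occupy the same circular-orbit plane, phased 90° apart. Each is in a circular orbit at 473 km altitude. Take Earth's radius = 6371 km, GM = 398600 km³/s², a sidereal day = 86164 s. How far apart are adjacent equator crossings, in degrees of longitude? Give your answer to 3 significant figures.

Semi-major axis a = 6371 + 473 = 6844 km. Period T = 2π√(a³/μ) = 2π√(6844³/398600) = 5634.8 s = 93.91 min.
Single-satellite node shift = (5634.8/86164) × 360° = 23.54°.
With 4 satellites evenly phased, successive equator crossings are 23.54/4 = 5.886° apart.

5.89°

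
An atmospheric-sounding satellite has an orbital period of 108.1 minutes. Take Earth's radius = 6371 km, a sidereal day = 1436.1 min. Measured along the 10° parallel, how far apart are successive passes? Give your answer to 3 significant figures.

T = 108.1 min = 6486.0 s.
Node shift per orbit = (6486.0/86166) × 360° = 27.10°.
Equatorial spacing = 27.10 × 111.2 km/° = 3013 km.
At 10° latitude, spacing = 3013 × cos(10°) = 2967 km.

2970 km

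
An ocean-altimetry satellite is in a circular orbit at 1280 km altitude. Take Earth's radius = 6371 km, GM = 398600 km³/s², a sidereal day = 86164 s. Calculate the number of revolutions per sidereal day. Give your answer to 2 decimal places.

12.94

Semi-major axis a = 6371 + 1280 = 7651 km. Period T = 2π√(a³/μ) = 2π√(7651³/398600) = 6660.2 s = 111.00 min.
Orbits per sidereal day = 86164 / 6660.2 = 12.937.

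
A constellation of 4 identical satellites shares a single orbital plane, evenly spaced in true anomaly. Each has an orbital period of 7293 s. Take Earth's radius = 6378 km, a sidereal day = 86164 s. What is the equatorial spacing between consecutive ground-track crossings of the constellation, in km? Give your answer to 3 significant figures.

848 km

Single-satellite node shift = (7293.0/86164) × 360° = 30.47°.
With 4 satellites evenly phased, successive equator crossings are 30.47/4 = 7.618° apart.
That is 7.618 × 111.3 = 848 km at the equator.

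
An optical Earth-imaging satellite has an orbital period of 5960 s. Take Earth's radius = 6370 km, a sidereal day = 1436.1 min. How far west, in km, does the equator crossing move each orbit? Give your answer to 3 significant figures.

2770 km

During one orbit Earth rotates (5960.0 / 86166) × 360° = 24.90°.
At the equator that is 24.90° × (2π·6370/360) km/° = 24.90 × 111.2 = 2768 km.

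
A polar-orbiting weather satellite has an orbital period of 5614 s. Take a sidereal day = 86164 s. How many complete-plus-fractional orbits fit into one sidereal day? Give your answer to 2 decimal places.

15.35

Orbits per sidereal day = 86164 / 5614.0 = 15.348.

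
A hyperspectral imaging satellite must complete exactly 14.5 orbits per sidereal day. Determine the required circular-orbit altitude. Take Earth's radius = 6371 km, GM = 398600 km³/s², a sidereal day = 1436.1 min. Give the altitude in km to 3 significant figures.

720 km

Required period T = 86166 / 14.5 = 5942.5 s.
From T = 2π√(a³/μ): a = (μ T²/4π²)^(1/3) = (398600 × 5942.5² / 4π²)^(1/3) = 7091 km.
Altitude h = a − R = 7091 − 6371 = 720 km.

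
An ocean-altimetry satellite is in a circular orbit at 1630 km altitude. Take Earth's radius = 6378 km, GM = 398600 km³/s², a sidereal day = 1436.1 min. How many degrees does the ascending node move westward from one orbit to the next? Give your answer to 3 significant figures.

Semi-major axis a = 6378 + 1630 = 8008 km. Period T = 2π√(a³/μ) = 2π√(8008³/398600) = 7131.8 s = 118.86 min.
During one orbit Earth rotates (7131.8 / 86166) × 360° = 29.80°.

29.8°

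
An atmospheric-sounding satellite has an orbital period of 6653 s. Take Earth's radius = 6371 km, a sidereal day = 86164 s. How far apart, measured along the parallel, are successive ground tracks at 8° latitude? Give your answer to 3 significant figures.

Node shift per orbit = (6653.0/86164) × 360° = 27.80°.
Equatorial spacing = 27.80 × 111.2 km/° = 3091 km.
At 8° latitude, spacing = 3091 × cos(8°) = 3061 km.

3060 km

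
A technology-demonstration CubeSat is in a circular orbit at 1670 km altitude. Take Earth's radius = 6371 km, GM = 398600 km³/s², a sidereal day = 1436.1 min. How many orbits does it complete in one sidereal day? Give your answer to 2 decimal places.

12.01

Semi-major axis a = 6371 + 1670 = 8041 km. Period T = 2π√(a³/μ) = 2π√(8041³/398600) = 7175.9 s = 119.60 min.
Orbits per sidereal day = 86166 / 7175.9 = 12.008.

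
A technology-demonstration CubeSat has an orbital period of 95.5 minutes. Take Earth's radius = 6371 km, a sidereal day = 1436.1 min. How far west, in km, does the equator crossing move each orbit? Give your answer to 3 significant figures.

2660 km

T = 95.5 min = 5730.0 s.
During one orbit Earth rotates (5730.0 / 86166) × 360° = 23.94°.
At the equator that is 23.94° × (2π·6371/360) km/° = 23.94 × 111.2 = 2662 km.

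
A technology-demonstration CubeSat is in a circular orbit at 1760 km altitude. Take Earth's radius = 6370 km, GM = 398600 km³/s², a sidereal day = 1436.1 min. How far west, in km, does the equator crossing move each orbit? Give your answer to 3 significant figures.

Semi-major axis a = 6370 + 1760 = 8130 km. Period T = 2π√(a³/μ) = 2π√(8130³/398600) = 7295.4 s = 121.59 min.
During one orbit Earth rotates (7295.4 / 86166) × 360° = 30.48°.
At the equator that is 30.48° × (2π·6370/360) km/° = 30.48 × 111.2 = 3389 km.

3390 km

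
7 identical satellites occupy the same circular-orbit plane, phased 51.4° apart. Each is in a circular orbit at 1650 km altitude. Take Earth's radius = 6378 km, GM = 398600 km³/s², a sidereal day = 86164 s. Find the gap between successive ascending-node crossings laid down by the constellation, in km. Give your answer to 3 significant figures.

Semi-major axis a = 6378 + 1650 = 8028 km. Period T = 2π√(a³/μ) = 2π√(8028³/398600) = 7158.5 s = 119.31 min.
Single-satellite node shift = (7158.5/86164) × 360° = 29.91°.
With 7 satellites evenly phased, successive equator crossings are 29.91/7 = 4.273° apart.
That is 4.273 × 111.3 = 476 km at the equator.

476 km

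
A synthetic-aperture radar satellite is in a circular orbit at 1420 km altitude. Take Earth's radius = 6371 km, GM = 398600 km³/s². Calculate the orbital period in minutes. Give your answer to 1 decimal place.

Semi-major axis a = 6371 + 1420 = 7791 km. Period T = 2π√(a³/μ) = 2π√(7791³/398600) = 6843.9 s = 114.06 min.

114.1 min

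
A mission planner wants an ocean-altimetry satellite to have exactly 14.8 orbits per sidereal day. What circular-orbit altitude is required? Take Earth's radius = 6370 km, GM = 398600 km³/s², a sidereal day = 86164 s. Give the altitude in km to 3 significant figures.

Required period T = 86164 / 14.8 = 5821.9 s.
From T = 2π√(a³/μ): a = (μ T²/4π²)^(1/3) = (398600 × 5821.9² / 4π²)^(1/3) = 6995 km.
Altitude h = a − R = 6995 − 6370 = 625 km.

625 km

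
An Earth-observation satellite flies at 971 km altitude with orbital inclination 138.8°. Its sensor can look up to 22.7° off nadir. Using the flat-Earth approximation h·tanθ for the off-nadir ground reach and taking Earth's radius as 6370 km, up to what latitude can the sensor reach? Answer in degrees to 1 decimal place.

Retrograde orbit: the ground track reaches ±(180° − i) = ±(180 − 138.8) = ±41.2°.
Sensor half-swath on the ground ≈ 971·tan(22.7°) = 406 km = 3.65° of latitude.
Maximum observable latitude ≈ 41.2 + 3.65 = 44.9°.

44.9°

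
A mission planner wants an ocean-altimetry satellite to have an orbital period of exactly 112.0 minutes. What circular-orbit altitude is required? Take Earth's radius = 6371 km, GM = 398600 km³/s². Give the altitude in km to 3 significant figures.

T = 112.0 min = 6720.0 s.
From T = 2π√(a³/μ): a = (μ T²/4π²)^(1/3) = (398600 × 6720.0² / 4π²)^(1/3) = 7697 km.
Altitude h = a − R = 7697 − 6371 = 1326 km.

1330 km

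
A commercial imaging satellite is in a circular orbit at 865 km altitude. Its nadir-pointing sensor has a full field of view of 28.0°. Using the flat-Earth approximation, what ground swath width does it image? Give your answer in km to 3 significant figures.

431 km

Half-angle = 28.0°/2 = 14°.
Swath width ≈ 2h·tan(θ/2) = 2 × 865 × tan(14°) = 431.3 km.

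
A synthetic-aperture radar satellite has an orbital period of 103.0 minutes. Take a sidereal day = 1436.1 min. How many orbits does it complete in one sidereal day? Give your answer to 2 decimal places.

13.94

T = 103.0 min = 6180.0 s.
Orbits per sidereal day = 86166 / 6180.0 = 13.943.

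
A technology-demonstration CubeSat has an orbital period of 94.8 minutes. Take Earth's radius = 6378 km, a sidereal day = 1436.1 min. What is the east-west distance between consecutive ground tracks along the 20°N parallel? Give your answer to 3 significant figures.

T = 94.8 min = 5688.0 s.
Node shift per orbit = (5688.0/86166) × 360° = 23.76°.
Equatorial spacing = 23.76 × 111.3 km/° = 2645 km.
At 20° latitude, spacing = 2645 × cos(20°) = 2486 km.

2490 km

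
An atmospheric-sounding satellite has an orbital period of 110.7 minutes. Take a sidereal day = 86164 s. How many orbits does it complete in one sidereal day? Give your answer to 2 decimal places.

12.97

T = 110.7 min = 6642.0 s.
Orbits per sidereal day = 86164 / 6642.0 = 12.973.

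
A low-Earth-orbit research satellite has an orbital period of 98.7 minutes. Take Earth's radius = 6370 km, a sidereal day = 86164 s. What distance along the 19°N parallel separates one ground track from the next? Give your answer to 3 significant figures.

T = 98.7 min = 5922.0 s.
Node shift per orbit = (5922.0/86164) × 360° = 24.74°.
Equatorial spacing = 24.74 × 111.2 km/° = 2751 km.
At 19° latitude, spacing = 2751 × cos(19°) = 2601 km.

2600 km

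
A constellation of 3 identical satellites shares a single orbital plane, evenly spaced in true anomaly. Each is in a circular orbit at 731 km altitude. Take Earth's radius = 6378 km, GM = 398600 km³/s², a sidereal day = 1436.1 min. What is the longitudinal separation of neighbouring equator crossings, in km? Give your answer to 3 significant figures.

925 km

Semi-major axis a = 6378 + 731 = 7109 km. Period T = 2π√(a³/μ) = 2π√(7109³/398600) = 5965.2 s = 99.42 min.
Single-satellite node shift = (5965.2/86166) × 360° = 24.92°.
With 3 satellites evenly phased, successive equator crossings are 24.92/3 = 8.307° apart.
That is 8.307 × 111.3 = 925 km at the equator.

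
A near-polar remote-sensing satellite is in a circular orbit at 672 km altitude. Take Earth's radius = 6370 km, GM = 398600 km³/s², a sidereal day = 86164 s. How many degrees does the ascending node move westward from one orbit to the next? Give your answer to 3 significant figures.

Semi-major axis a = 6370 + 672 = 7042 km. Period T = 2π√(a³/μ) = 2π√(7042³/398600) = 5881.1 s = 98.02 min.
During one orbit Earth rotates (5881.1 / 86164) × 360° = 24.57°.

24.6°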